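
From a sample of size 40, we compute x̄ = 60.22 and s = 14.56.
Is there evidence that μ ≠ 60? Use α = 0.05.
One-sample t-test:
H₀: μ = 60
H₁: μ ≠ 60
df = n - 1 = 39
t = (x̄ - μ₀) / (s/√n) = (60.22 - 60) / (14.56/√40) = 0.096
p-value = 0.9244

Since p-value > α = 0.05, we fail to reject H₀.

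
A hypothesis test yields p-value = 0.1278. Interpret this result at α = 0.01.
Since p = 0.1278 > α = 0.01, fail to reject H₀.
There is insufficient evidence to reject the null hypothesis; the result is not statistically significant at the 0.01 level.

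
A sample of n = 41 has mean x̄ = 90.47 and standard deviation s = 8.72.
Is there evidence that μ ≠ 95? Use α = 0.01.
One-sample t-test:
H₀: μ = 95
H₁: μ ≠ 95
df = n - 1 = 40
t = (x̄ - μ₀) / (s/√n) = (90.47 - 95) / (8.72/√41) = -3.326
p-value = 0.0019

Since p-value < α = 0.01, we reject H₀.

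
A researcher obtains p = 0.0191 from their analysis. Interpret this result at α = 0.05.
Since p = 0.0191 < α = 0.05, reject H₀.
There is sufficient evidence to reject the null hypothesis; the result is statistically significant at the 0.05 level.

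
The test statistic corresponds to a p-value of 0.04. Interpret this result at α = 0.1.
Since p = 0.04 < α = 0.1, reject H₀.
There is sufficient evidence to reject the null hypothesis; the result is statistically significant at the 0.1 level.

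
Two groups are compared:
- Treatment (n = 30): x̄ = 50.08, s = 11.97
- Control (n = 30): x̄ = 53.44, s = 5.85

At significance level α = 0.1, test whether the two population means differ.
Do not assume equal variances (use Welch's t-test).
Welch's two-sample t-test:
H₀: μ₁ = μ₂
H₁: μ₁ ≠ μ₂
s₁²/n₁ = 11.97²/30 = 4.7760,  s₂²/n₂ = 5.85²/30 = 1.1407
SE = √(s₁²/n₁ + s₂²/n₂) = √(4.7760 + 1.1407) = 2.4324
df (Welch-Satterthwaite) = (s₁²/n₁ + s₂²/n₂)² / [(s₁²/n₁)²/(n₁-1) + (s₂²/n₂)²/(n₂-1)] ≈ 42.11
t = (x̄₁ - x̄₂) / SE = (50.08 - 53.44) / 2.4324 = -3.36 / 2.4324 = -1.381
p-value = 0.1745

Since p-value > α = 0.1, we fail to reject H₀.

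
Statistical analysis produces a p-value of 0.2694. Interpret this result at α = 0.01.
Since p = 0.2694 > α = 0.01, fail to reject H₀.
There is insufficient evidence to reject the null hypothesis; the result is not statistically significant at the 0.01 level.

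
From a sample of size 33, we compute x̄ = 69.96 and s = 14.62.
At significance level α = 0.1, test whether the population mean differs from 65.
One-sample t-test:
H₀: μ = 65
H₁: μ ≠ 65
df = n - 1 = 32
t = (x̄ - μ₀) / (s/√n) = (69.96 - 65) / (14.62/√33) = 1.949
p-value = 0.0601

Since p-value < α = 0.1, we reject H₀.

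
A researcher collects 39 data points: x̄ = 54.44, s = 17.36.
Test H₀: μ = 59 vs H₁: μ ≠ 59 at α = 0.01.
One-sample t-test:
H₀: μ = 59
H₁: μ ≠ 59
df = n - 1 = 38
t = (x̄ - μ₀) / (s/√n) = (54.44 - 59) / (17.36/√39) = -1.640
p-value = 0.1092

Since p-value > α = 0.01, we fail to reject H₀.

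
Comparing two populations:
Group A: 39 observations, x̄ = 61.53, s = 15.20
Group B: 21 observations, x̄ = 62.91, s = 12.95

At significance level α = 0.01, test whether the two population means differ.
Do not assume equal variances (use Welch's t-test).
Welch's two-sample t-test:
H₀: μ₁ = μ₂
H₁: μ₁ ≠ μ₂
s₁²/n₁ = 15.20²/39 = 5.9241,  s₂²/n₂ = 12.95²/21 = 7.9858
SE = √(s₁²/n₁ + s₂²/n₂) = √(5.9241 + 7.9858) = 3.7296
df (Welch-Satterthwaite) = (s₁²/n₁ + s₂²/n₂)² / [(s₁²/n₁)²/(n₁-1) + (s₂²/n₂)²/(n₂-1)] ≈ 47.05
t = (x̄₁ - x̄₂) / SE = (61.53 - 62.91) / 3.7296 = -1.38 / 3.7296 = -0.370
p-value = 0.7130

Since p-value > α = 0.01, we fail to reject H₀.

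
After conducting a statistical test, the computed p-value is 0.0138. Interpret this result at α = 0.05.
Since p = 0.0138 < α = 0.05, reject H₀.
There is sufficient evidence to reject the null hypothesis; the result is statistically significant at the 0.05 level.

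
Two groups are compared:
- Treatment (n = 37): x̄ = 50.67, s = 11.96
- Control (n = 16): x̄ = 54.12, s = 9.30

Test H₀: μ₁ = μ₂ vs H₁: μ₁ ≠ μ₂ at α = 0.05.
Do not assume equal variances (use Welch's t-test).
Welch's two-sample t-test:
H₀: μ₁ = μ₂
H₁: μ₁ ≠ μ₂
s₁²/n₁ = 11.96²/37 = 3.8660,  s₂²/n₂ = 9.30²/16 = 5.4056
SE = √(s₁²/n₁ + s₂²/n₂) = √(3.8660 + 5.4056) = 3.0449
df (Welch-Satterthwaite) = (s₁²/n₁ + s₂²/n₂)² / [(s₁²/n₁)²/(n₁-1) + (s₂²/n₂)²/(n₂-1)] ≈ 36.38
t = (x̄₁ - x̄₂) / SE = (50.67 - 54.12) / 3.0449 = -3.45 / 3.0449 = -1.133
p-value = 0.2646

Since p-value > α = 0.05, we fail to reject H₀.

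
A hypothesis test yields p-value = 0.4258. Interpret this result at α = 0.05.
Since p = 0.4258 > α = 0.05, fail to reject H₀.
There is insufficient evidence to reject the null hypothesis; the result is not statistically significant at the 0.05 level.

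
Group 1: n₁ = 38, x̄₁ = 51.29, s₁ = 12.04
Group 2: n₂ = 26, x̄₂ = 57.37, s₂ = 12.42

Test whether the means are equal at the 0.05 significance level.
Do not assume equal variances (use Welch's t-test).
Welch's two-sample t-test:
H₀: μ₁ = μ₂
H₁: μ₁ ≠ μ₂
s₁²/n₁ = 12.04²/38 = 3.8148,  s₂²/n₂ = 12.42²/26 = 5.9329
SE = √(s₁²/n₁ + s₂²/n₂) = √(3.8148 + 5.9329) = 3.1221
df (Welch-Satterthwaite) = (s₁²/n₁ + s₂²/n₂)² / [(s₁²/n₁)²/(n₁-1) + (s₂²/n₂)²/(n₂-1)] ≈ 52.75
t = (x̄₁ - x̄₂) / SE = (51.29 - 57.37) / 3.1221 = -6.08 / 3.1221 = -1.947
p-value = 0.0568

Since p-value > α = 0.05, we fail to reject H₀.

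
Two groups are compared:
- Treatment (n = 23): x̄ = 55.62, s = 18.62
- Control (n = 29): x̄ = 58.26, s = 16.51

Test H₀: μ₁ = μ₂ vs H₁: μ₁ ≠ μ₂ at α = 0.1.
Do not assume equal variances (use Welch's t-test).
Welch's two-sample t-test:
H₀: μ₁ = μ₂
H₁: μ₁ ≠ μ₂
s₁²/n₁ = 18.62²/23 = 15.0741,  s₂²/n₂ = 16.51²/29 = 9.3993
SE = √(s₁²/n₁ + s₂²/n₂) = √(15.0741 + 9.3993) = 4.9471
df (Welch-Satterthwaite) = (s₁²/n₁ + s₂²/n₂)² / [(s₁²/n₁)²/(n₁-1) + (s₂²/n₂)²/(n₂-1)] ≈ 44.42
t = (x̄₁ - x̄₂) / SE = (55.62 - 58.26) / 4.9471 = -2.64 / 4.9471 = -0.534
p-value = 0.5962

Since p-value > α = 0.1, we fail to reject H₀.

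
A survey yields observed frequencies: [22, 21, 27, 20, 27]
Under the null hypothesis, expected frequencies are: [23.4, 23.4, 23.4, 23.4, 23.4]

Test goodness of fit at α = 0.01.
Chi-square goodness of fit test:
H₀: observed counts match expected distribution
H₁: observed counts differ from expected distribution
df = k - 1 = 4
χ² = Σ(O - E)²/E
   = (22 - 23.4)²/23.4 + (21 - 23.4)²/23.4 + (27 - 23.4)²/23.4 + (20 - 23.4)²/23.4 + (27 - 23.4)²/23.4
   = 0.084 + 0.246 + 0.554 + 0.494 + 0.554
   = 1.93
p-value = 0.7483

Since p-value > α = 0.01, we fail to reject H₀.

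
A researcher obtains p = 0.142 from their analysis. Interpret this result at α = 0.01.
Since p = 0.142 > α = 0.01, fail to reject H₀.
There is insufficient evidence to reject the null hypothesis; the result is not statistically significant at the 0.01 level.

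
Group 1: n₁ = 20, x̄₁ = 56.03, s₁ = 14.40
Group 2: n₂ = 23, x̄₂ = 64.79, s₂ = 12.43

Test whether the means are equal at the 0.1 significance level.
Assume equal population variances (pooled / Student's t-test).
Student's two-sample t-test (equal variances):
H₀: μ₁ = μ₂
H₁: μ₁ ≠ μ₂
df = n₁ + n₂ - 2 = 41
Pooled variance s_p² = [(n₁-1)s₁² + (n₂-1)s₂²] / (n₁ + n₂ - 2) = [(19)(14.40²) + (22)(12.43²)] / 41 = 178.9987
SE = √(s_p²(1/n₁ + 1/n₂)) = √(178.9987 × (1/20 + 1/23)) = 4.0905
t = (x̄₁ - x̄₂) / SE = (56.03 - 64.79) / 4.0905 = -8.76 / 4.0905 = -2.142
p-value = 0.0382

Since p-value < α = 0.1, we reject H₀.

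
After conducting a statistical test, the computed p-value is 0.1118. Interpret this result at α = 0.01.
Since p = 0.1118 > α = 0.01, fail to reject H₀.
There is insufficient evidence to reject the null hypothesis; the result is not statistically significant at the 0.01 level.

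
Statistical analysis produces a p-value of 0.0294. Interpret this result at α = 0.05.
Since p = 0.0294 < α = 0.05, reject H₀.
There is sufficient evidence to reject the null hypothesis; the result is statistically significant at the 0.05 level.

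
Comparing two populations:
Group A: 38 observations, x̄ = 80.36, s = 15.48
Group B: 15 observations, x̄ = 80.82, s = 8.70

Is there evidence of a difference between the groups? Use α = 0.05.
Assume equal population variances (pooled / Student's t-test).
Student's two-sample t-test (equal variances):
H₀: μ₁ = μ₂
H₁: μ₁ ≠ μ₂
df = n₁ + n₂ - 2 = 51
Pooled variance s_p² = [(n₁-1)s₁² + (n₂-1)s₂²] / (n₁ + n₂ - 2) = [(37)(15.48²) + (14)(8.70²)] / 51 = 194.6272
SE = √(s_p²(1/n₁ + 1/n₂)) = √(194.6272 × (1/38 + 1/15)) = 4.2540
t = (x̄₁ - x̄₂) / SE = (80.36 - 80.82) / 4.2540 = -0.46 / 4.2540 = -0.108
p-value = 0.9143

Since p-value > α = 0.05, we fail to reject H₀.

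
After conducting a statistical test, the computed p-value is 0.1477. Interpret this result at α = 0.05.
Since p = 0.1477 > α = 0.05, fail to reject H₀.
There is insufficient evidence to reject the null hypothesis; the result is not statistically significant at the 0.05 level.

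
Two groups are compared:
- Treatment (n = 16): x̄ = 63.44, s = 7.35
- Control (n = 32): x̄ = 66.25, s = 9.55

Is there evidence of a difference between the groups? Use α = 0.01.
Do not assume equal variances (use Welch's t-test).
Welch's two-sample t-test:
H₀: μ₁ = μ₂
H₁: μ₁ ≠ μ₂
s₁²/n₁ = 7.35²/16 = 3.3764,  s₂²/n₂ = 9.55²/32 = 2.8501
SE = √(s₁²/n₁ + s₂²/n₂) = √(3.3764 + 2.8501) = 2.4953
df (Welch-Satterthwaite) = (s₁²/n₁ + s₂²/n₂)² / [(s₁²/n₁)²/(n₁-1) + (s₂²/n₂)²/(n₂-1)] ≈ 37.93
t = (x̄₁ - x̄₂) / SE = (63.44 - 66.25) / 2.4953 = -2.81 / 2.4953 = -1.126
p-value = 0.2672

Since p-value > α = 0.01, we fail to reject H₀.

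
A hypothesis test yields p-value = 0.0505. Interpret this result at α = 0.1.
Since p = 0.0505 < α = 0.1, reject H₀.
There is sufficient evidence to reject the null hypothesis; the result is statistically significant at the 0.1 level.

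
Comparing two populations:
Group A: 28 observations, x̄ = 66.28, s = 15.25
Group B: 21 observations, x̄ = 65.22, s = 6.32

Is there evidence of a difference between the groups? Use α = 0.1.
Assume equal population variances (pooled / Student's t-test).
Student's two-sample t-test (equal variances):
H₀: μ₁ = μ₂
H₁: μ₁ ≠ μ₂
df = n₁ + n₂ - 2 = 47
Pooled variance s_p² = [(n₁-1)s₁² + (n₂-1)s₂²] / (n₁ + n₂ - 2) = [(27)(15.25²) + (20)(6.32²)] / 47 = 150.5965
SE = √(s_p²(1/n₁ + 1/n₂)) = √(150.5965 × (1/28 + 1/21)) = 3.5426
t = (x̄₁ - x̄₂) / SE = (66.28 - 65.22) / 3.5426 = 1.06 / 3.5426 = 0.299
p-value = 0.7661

Since p-value > α = 0.1, we fail to reject H₀.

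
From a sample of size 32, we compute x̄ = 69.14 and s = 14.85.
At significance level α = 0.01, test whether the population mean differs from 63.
One-sample t-test:
H₀: μ = 63
H₁: μ ≠ 63
df = n - 1 = 31
t = (x̄ - μ₀) / (s/√n) = (69.14 - 63) / (14.85/√32) = 2.339
p-value = 0.0260

Since p-value > α = 0.01, we fail to reject H₀.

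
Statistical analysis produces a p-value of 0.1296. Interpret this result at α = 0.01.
Since p = 0.1296 > α = 0.01, fail to reject H₀.
There is insufficient evidence to reject the null hypothesis; the result is not statistically significant at the 0.01 level.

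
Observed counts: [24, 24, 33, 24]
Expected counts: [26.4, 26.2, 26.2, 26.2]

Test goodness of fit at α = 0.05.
Chi-square goodness of fit test:
H₀: observed counts match expected distribution
H₁: observed counts differ from expected distribution
df = k - 1 = 3
χ² = Σ(O - E)²/E
   = (24 - 26.4)²/26.4 + (24 - 26.2)²/26.2 + (33 - 26.2)²/26.2 + (24 - 26.2)²/26.2
   = 0.218 + 0.185 + 1.765 + 0.185
   = 2.35
p-value = 0.5025

Since p-value > α = 0.05, we fail to reject H₀.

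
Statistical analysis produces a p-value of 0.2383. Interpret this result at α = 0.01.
Since p = 0.2383 > α = 0.01, fail to reject H₀.
There is insufficient evidence to reject the null hypothesis; the result is not statistically significant at the 0.01 level.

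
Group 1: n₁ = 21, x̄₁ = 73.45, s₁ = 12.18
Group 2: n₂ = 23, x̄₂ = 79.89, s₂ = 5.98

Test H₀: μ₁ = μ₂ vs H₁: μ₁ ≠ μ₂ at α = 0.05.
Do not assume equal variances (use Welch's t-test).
Welch's two-sample t-test:
H₀: μ₁ = μ₂
H₁: μ₁ ≠ μ₂
s₁²/n₁ = 12.18²/21 = 7.0644,  s₂²/n₂ = 5.98²/23 = 1.5548
SE = √(s₁²/n₁ + s₂²/n₂) = √(7.0644 + 1.5548) = 2.9358
df (Welch-Satterthwaite) = (s₁²/n₁ + s₂²/n₂)² / [(s₁²/n₁)²/(n₁-1) + (s₂²/n₂)²/(n₂-1)] ≈ 28.52
t = (x̄₁ - x̄₂) / SE = (73.45 - 79.89) / 2.9358 = -6.44 / 2.9358 = -2.194
p-value = 0.0366

Since p-value < α = 0.05, we reject H₀.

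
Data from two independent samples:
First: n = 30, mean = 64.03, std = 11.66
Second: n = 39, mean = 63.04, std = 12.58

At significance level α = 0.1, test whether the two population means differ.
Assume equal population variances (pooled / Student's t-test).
Student's two-sample t-test (equal variances):
H₀: μ₁ = μ₂
H₁: μ₁ ≠ μ₂
df = n₁ + n₂ - 2 = 67
Pooled variance s_p² = [(n₁-1)s₁² + (n₂-1)s₂²] / (n₁ + n₂ - 2) = [(29)(11.66²) + (38)(12.58²)] / 67 = 148.6038
SE = √(s_p²(1/n₁ + 1/n₂)) = √(148.6038 × (1/30 + 1/39)) = 2.9604
t = (x̄₁ - x̄₂) / SE = (64.03 - 63.04) / 2.9604 = 0.99 / 2.9604 = 0.334
p-value = 0.7391

Since p-value > α = 0.1, we fail to reject H₀.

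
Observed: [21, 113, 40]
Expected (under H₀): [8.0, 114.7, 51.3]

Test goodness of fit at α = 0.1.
Chi-square goodness of fit test:
H₀: observed counts match expected distribution
H₁: observed counts differ from expected distribution
df = k - 1 = 2
χ² = Σ(O - E)²/E
   = (21 - 8.0)²/8.0 + (113 - 114.7)²/114.7 + (40 - 51.3)²/51.3
   = 21.125 + 0.025 + 2.489
   = 23.64
p-value < 0.0001

Since p-value < α = 0.1, we reject H₀.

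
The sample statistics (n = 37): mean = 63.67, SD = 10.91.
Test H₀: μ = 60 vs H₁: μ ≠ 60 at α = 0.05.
One-sample t-test:
H₀: μ = 60
H₁: μ ≠ 60
df = n - 1 = 36
t = (x̄ - μ₀) / (s/√n) = (63.67 - 60) / (10.91/√37) = 2.046
p-value = 0.0481

Since p-value < α = 0.05, we reject H₀.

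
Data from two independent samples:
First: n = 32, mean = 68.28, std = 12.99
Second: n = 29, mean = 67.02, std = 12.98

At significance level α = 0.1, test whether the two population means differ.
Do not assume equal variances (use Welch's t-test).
Welch's two-sample t-test:
H₀: μ₁ = μ₂
H₁: μ₁ ≠ μ₂
s₁²/n₁ = 12.99²/32 = 5.2731,  s₂²/n₂ = 12.98²/29 = 5.8097
SE = √(s₁²/n₁ + s₂²/n₂) = √(5.2731 + 5.8097) = 3.3291
df (Welch-Satterthwaite) = (s₁²/n₁ + s₂²/n₂)² / [(s₁²/n₁)²/(n₁-1) + (s₂²/n₂)²/(n₂-1)] ≈ 58.42
t = (x̄₁ - x̄₂) / SE = (68.28 - 67.02) / 3.3291 = 1.26 / 3.3291 = 0.378
p-value = 0.7064

Since p-value > α = 0.1, we fail to reject H₀.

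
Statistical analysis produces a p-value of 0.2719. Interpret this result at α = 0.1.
Since p = 0.2719 > α = 0.1, fail to reject H₀.
There is insufficient evidence to reject the null hypothesis; the result is not statistically significant at the 0.1 level.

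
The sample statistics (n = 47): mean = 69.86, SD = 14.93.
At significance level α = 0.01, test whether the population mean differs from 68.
One-sample t-test:
H₀: μ = 68
H₁: μ ≠ 68
df = n - 1 = 46
t = (x̄ - μ₀) / (s/√n) = (69.86 - 68) / (14.93/√47) = 0.854
p-value = 0.3975

Since p-value > α = 0.01, we fail to reject H₀.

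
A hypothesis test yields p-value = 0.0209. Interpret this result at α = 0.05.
Since p = 0.0209 < α = 0.05, reject H₀.
There is sufficient evidence to reject the null hypothesis; the result is statistically significant at the 0.05 level.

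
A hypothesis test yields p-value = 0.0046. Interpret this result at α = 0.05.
Since p = 0.0046 < α = 0.05, reject H₀.
There is sufficient evidence to reject the null hypothesis; the result is statistically significant at the 0.05 level.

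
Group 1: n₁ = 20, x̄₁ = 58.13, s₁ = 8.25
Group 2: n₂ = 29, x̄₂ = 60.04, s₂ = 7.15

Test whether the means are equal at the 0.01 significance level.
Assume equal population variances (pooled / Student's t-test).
Student's two-sample t-test (equal variances):
H₀: μ₁ = μ₂
H₁: μ₁ ≠ μ₂
df = n₁ + n₂ - 2 = 47
Pooled variance s_p² = [(n₁-1)s₁² + (n₂-1)s₂²] / (n₁ + n₂ - 2) = [(19)(8.25²) + (28)(7.15²)] / 47 = 57.9706
SE = √(s_p²(1/n₁ + 1/n₂)) = √(57.9706 × (1/20 + 1/29)) = 2.2130
t = (x̄₁ - x̄₂) / SE = (58.13 - 60.04) / 2.2130 = -1.91 / 2.2130 = -0.863
p-value = 0.3925

Since p-value > α = 0.01, we fail to reject H₀.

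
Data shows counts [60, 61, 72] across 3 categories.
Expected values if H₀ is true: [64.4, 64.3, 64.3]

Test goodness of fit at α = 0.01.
Chi-square goodness of fit test:
H₀: observed counts match expected distribution
H₁: observed counts differ from expected distribution
df = k - 1 = 2
χ² = Σ(O - E)²/E
   = (60 - 64.4)²/64.4 + (61 - 64.3)²/64.3 + (72 - 64.3)²/64.3
   = 0.301 + 0.169 + 0.922
   = 1.39
p-value = 0.4986

Since p-value > α = 0.01, we fail to reject H₀.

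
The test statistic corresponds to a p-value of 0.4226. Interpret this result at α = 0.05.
Since p = 0.4226 > α = 0.05, fail to reject H₀.
There is insufficient evidence to reject the null hypothesis; the result is not statistically significant at the 0.05 level.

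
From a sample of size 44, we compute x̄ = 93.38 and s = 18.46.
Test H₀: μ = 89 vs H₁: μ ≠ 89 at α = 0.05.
One-sample t-test:
H₀: μ = 89
H₁: μ ≠ 89
df = n - 1 = 43
t = (x̄ - μ₀) / (s/√n) = (93.38 - 89) / (18.46/√44) = 1.574
p-value = 0.1228

Since p-value > α = 0.05, we fail to reject H₀.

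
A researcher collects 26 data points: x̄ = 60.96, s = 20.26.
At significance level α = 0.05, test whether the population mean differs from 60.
One-sample t-test:
H₀: μ = 60
H₁: μ ≠ 60
df = n - 1 = 25
t = (x̄ - μ₀) / (s/√n) = (60.96 - 60) / (20.26/√26) = 0.242
p-value = 0.8111

Since p-value > α = 0.05, we fail to reject H₀.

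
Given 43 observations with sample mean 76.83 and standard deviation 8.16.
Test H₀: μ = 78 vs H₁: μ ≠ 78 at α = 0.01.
One-sample t-test:
H₀: μ = 78
H₁: μ ≠ 78
df = n - 1 = 42
t = (x̄ - μ₀) / (s/√n) = (76.83 - 78) / (8.16/√43) = -0.940
p-value = 0.3525

Since p-value > α = 0.01, we fail to reject H₀.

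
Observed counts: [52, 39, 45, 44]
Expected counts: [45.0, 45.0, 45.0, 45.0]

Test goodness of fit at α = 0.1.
Chi-square goodness of fit test:
H₀: observed counts match expected distribution
H₁: observed counts differ from expected distribution
df = k - 1 = 3
χ² = Σ(O - E)²/E
   = (52 - 45.0)²/45.0 + (39 - 45.0)²/45.0 + (45 - 45.0)²/45.0 + (44 - 45.0)²/45.0
   = 1.089 + 0.800 + 0.000 + 0.022
   = 1.91
p-value = 0.5911

Since p-value > α = 0.1, we fail to reject H₀.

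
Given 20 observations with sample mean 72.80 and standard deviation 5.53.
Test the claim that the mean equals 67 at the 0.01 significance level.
One-sample t-test:
H₀: μ = 67
H₁: μ ≠ 67
df = n - 1 = 19
t = (x̄ - μ₀) / (s/√n) = (72.80 - 67) / (5.53/√20) = 4.690
p-value = 0.0002

Since p-value < α = 0.01, we reject H₀.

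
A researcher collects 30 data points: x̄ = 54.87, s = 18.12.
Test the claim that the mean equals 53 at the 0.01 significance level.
One-sample t-test:
H₀: μ = 53
H₁: μ ≠ 53
df = n - 1 = 29
t = (x̄ - μ₀) / (s/√n) = (54.87 - 53) / (18.12/√30) = 0.565
p-value = 0.5762

Since p-value > α = 0.01, we fail to reject H₀.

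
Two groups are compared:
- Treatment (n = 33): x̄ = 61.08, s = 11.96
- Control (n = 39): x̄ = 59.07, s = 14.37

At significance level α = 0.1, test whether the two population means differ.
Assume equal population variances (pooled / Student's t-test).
Student's two-sample t-test (equal variances):
H₀: μ₁ = μ₂
H₁: μ₁ ≠ μ₂
df = n₁ + n₂ - 2 = 70
Pooled variance s_p² = [(n₁-1)s₁² + (n₂-1)s₂²] / (n₁ + n₂ - 2) = [(32)(11.96²) + (38)(14.37²)] / 70 = 177.4888
SE = √(s_p²(1/n₁ + 1/n₂)) = √(177.4888 × (1/33 + 1/39)) = 3.1511
t = (x̄₁ - x̄₂) / SE = (61.08 - 59.07) / 3.1511 = 2.01 / 3.1511 = 0.638
p-value = 0.5256

Since p-value > α = 0.1, we fail to reject H₀.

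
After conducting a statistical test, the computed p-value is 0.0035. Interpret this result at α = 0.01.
Since p = 0.0035 < α = 0.01, reject H₀.
There is sufficient evidence to reject the null hypothesis; the result is statistically significant at the 0.01 level.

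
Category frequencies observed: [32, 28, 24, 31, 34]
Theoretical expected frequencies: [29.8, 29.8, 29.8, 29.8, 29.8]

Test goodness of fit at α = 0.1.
Chi-square goodness of fit test:
H₀: observed counts match expected distribution
H₁: observed counts differ from expected distribution
df = k - 1 = 4
χ² = Σ(O - E)²/E
   = (32 - 29.8)²/29.8 + (28 - 29.8)²/29.8 + (24 - 29.8)²/29.8 + (31 - 29.8)²/29.8 + (34 - 29.8)²/29.8
   = 0.162 + 0.109 + 1.129 + 0.048 + 0.592
   = 2.04
p-value = 0.7284

Since p-value > α = 0.1, we fail to reject H₀.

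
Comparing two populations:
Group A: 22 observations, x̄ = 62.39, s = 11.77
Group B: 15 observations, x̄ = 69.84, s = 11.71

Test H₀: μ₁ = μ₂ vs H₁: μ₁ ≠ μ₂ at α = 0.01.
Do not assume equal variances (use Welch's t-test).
Welch's two-sample t-test:
H₀: μ₁ = μ₂
H₁: μ₁ ≠ μ₂
s₁²/n₁ = 11.77²/22 = 6.2969,  s₂²/n₂ = 11.71²/15 = 9.1416
SE = √(s₁²/n₁ + s₂²/n₂) = √(6.2969 + 9.1416) = 3.9292
df (Welch-Satterthwaite) = (s₁²/n₁ + s₂²/n₂)² / [(s₁²/n₁)²/(n₁-1) + (s₂²/n₂)²/(n₂-1)] ≈ 30.33
t = (x̄₁ - x̄₂) / SE = (62.39 - 69.84) / 3.9292 = -7.45 / 3.9292 = -1.896
p-value = 0.0675

Since p-value > α = 0.01, we fail to reject H₀.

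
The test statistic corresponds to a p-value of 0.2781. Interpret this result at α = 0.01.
Since p = 0.2781 > α = 0.01, fail to reject H₀.
There is insufficient evidence to reject the null hypothesis; the result is not statistically significant at the 0.01 level.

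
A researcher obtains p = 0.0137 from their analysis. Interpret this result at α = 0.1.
Since p = 0.0137 < α = 0.1, reject H₀.
There is sufficient evidence to reject the null hypothesis; the result is statistically significant at the 0.1 level.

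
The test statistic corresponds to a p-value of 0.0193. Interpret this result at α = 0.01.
Since p = 0.0193 > α = 0.01, fail to reject H₀.
There is insufficient evidence to reject the null hypothesis; the result is not statistically significant at the 0.01 level.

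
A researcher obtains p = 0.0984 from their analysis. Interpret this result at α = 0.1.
Since p = 0.0984 < α = 0.1, reject H₀.
There is sufficient evidence to reject the null hypothesis; the result is statistically significant at the 0.1 level.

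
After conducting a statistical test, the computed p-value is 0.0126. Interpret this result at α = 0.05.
Since p = 0.0126 < α = 0.05, reject H₀.
There is sufficient evidence to reject the null hypothesis; the result is statistically significant at the 0.05 level.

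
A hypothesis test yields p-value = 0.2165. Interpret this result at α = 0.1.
Since p = 0.2165 > α = 0.1, fail to reject H₀.
There is insufficient evidence to reject the null hypothesis; the result is not statistically significant at the 0.1 level.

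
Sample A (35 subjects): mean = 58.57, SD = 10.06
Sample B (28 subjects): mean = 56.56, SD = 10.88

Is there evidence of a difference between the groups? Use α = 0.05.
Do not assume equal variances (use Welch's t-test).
Welch's two-sample t-test:
H₀: μ₁ = μ₂
H₁: μ₁ ≠ μ₂
s₁²/n₁ = 10.06²/35 = 2.8915,  s₂²/n₂ = 10.88²/28 = 4.2277
SE = √(s₁²/n₁ + s₂²/n₂) = √(2.8915 + 4.2277) = 2.6682
df (Welch-Satterthwaite) = (s₁²/n₁ + s₂²/n₂)² / [(s₁²/n₁)²/(n₁-1) + (s₂²/n₂)²/(n₂-1)] ≈ 55.83
t = (x̄₁ - x̄₂) / SE = (58.57 - 56.56) / 2.6682 = 2.01 / 2.6682 = 0.753
p-value = 0.4544

Since p-value > α = 0.05, we fail to reject H₀.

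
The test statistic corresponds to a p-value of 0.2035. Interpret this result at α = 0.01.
Since p = 0.2035 > α = 0.01, fail to reject H₀.
There is insufficient evidence to reject the null hypothesis; the result is not statistically significant at the 0.01 level.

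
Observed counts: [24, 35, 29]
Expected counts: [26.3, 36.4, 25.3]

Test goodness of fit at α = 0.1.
Chi-square goodness of fit test:
H₀: observed counts match expected distribution
H₁: observed counts differ from expected distribution
df = k - 1 = 2
χ² = Σ(O - E)²/E
   = (24 - 26.3)²/26.3 + (35 - 36.4)²/36.4 + (29 - 25.3)²/25.3
   = 0.201 + 0.054 + 0.541
   = 0.80
p-value = 0.6716

Since p-value > α = 0.1, we fail to reject H₀.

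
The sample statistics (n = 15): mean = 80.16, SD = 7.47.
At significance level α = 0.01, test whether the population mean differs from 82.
One-sample t-test:
H₀: μ = 82
H₁: μ ≠ 82
df = n - 1 = 14
t = (x̄ - μ₀) / (s/√n) = (80.16 - 82) / (7.47/√15) = -0.954
p-value = 0.3563

Since p-value > α = 0.01, we fail to reject H₀.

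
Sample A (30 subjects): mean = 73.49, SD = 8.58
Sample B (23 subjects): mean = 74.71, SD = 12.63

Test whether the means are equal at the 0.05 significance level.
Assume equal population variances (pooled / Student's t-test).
Student's two-sample t-test (equal variances):
H₀: μ₁ = μ₂
H₁: μ₁ ≠ μ₂
df = n₁ + n₂ - 2 = 51
Pooled variance s_p² = [(n₁-1)s₁² + (n₂-1)s₂²] / (n₁ + n₂ - 2) = [(29)(8.58²) + (22)(12.63²)] / 51 = 110.6715
SE = √(s_p²(1/n₁ + 1/n₂)) = √(110.6715 × (1/30 + 1/23)) = 2.9156
t = (x̄₁ - x̄₂) / SE = (73.49 - 74.71) / 2.9156 = -1.22 / 2.9156 = -0.418
p-value = 0.6774

Since p-value > α = 0.05, we fail to reject H₀.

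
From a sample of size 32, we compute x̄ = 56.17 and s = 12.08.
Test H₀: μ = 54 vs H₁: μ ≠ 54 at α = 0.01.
One-sample t-test:
H₀: μ = 54
H₁: μ ≠ 54
df = n - 1 = 31
t = (x̄ - μ₀) / (s/√n) = (56.17 - 54) / (12.08/√32) = 1.016
p-value = 0.3174

Since p-value > α = 0.01, we fail to reject H₀.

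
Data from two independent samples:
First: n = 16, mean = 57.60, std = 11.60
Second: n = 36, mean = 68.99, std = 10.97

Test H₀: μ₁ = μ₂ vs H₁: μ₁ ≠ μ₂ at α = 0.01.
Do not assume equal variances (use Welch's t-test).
Welch's two-sample t-test:
H₀: μ₁ = μ₂
H₁: μ₁ ≠ μ₂
s₁²/n₁ = 11.60²/16 = 8.4100,  s₂²/n₂ = 10.97²/36 = 3.3428
SE = √(s₁²/n₁ + s₂²/n₂) = √(8.4100 + 3.3428) = 3.4282
df (Welch-Satterthwaite) = (s₁²/n₁ + s₂²/n₂)² / [(s₁²/n₁)²/(n₁-1) + (s₂²/n₂)²/(n₂-1)] ≈ 27.44
t = (x̄₁ - x̄₂) / SE = (57.60 - 68.99) / 3.4282 = -11.39 / 3.4282 = -3.322
p-value = 0.0025

Since p-value < α = 0.01, we reject H₀.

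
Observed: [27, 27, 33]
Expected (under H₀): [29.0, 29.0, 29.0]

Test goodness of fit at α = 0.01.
Chi-square goodness of fit test:
H₀: observed counts match expected distribution
H₁: observed counts differ from expected distribution
df = k - 1 = 2
χ² = Σ(O - E)²/E
   = (27 - 29.0)²/29.0 + (27 - 29.0)²/29.0 + (33 - 29.0)²/29.0
   = 0.138 + 0.138 + 0.552
   = 0.83
p-value = 0.6611

Since p-value > α = 0.01, we fail to reject H₀.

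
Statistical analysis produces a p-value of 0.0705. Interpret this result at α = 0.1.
Since p = 0.0705 < α = 0.1, reject H₀.
There is sufficient evidence to reject the null hypothesis; the result is statistically significant at the 0.1 level.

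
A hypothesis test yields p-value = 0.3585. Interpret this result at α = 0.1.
Since p = 0.3585 > α = 0.1, fail to reject H₀.
There is insufficient evidence to reject the null hypothesis; the result is not statistically significant at the 0.1 level.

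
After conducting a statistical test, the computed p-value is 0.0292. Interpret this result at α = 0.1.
Since p = 0.0292 < α = 0.1, reject H₀.
There is sufficient evidence to reject the null hypothesis; the result is statistically significant at the 0.1 level.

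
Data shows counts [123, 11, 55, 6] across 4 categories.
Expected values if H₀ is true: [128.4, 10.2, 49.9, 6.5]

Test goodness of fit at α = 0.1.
Chi-square goodness of fit test:
H₀: observed counts match expected distribution
H₁: observed counts differ from expected distribution
df = k - 1 = 3
χ² = Σ(O - E)²/E
   = (123 - 128.4)²/128.4 + (11 - 10.2)²/10.2 + (55 - 49.9)²/49.9 + (6 - 6.5)²/6.5
   = 0.227 + 0.063 + 0.521 + 0.038
   = 0.85
p-value = 0.8376

Since p-value > α = 0.1, we fail to reject H₀.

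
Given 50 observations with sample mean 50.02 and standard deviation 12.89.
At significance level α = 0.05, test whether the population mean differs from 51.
One-sample t-test:
H₀: μ = 51
H₁: μ ≠ 51
df = n - 1 = 49
t = (x̄ - μ₀) / (s/√n) = (50.02 - 51) / (12.89/√50) = -0.538
p-value = 0.5933

Since p-value > α = 0.05, we fail to reject H₀.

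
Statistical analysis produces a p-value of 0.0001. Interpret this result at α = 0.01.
Since p = 0.0001 < α = 0.01, reject H₀.
There is sufficient evidence to reject the null hypothesis; the result is statistically significant at the 0.01 level.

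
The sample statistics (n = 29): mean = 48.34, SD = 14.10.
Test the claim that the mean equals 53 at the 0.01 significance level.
One-sample t-test:
H₀: μ = 53
H₁: μ ≠ 53
df = n - 1 = 28
t = (x̄ - μ₀) / (s/√n) = (48.34 - 53) / (14.10/√29) = -1.780
p-value = 0.0860

Since p-value > α = 0.01, we fail to reject H₀.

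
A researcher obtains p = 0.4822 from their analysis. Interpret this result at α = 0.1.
Since p = 0.4822 > α = 0.1, fail to reject H₀.
There is insufficient evidence to reject the null hypothesis; the result is not statistically significant at the 0.1 level.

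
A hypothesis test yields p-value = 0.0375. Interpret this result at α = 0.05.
Since p = 0.0375 < α = 0.05, reject H₀.
There is sufficient evidence to reject the null hypothesis; the result is statistically significant at the 0.05 level.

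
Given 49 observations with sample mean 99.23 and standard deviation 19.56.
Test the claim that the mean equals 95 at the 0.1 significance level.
One-sample t-test:
H₀: μ = 95
H₁: μ ≠ 95
df = n - 1 = 48
t = (x̄ - μ₀) / (s/√n) = (99.23 - 95) / (19.56/√49) = 1.514
p-value = 0.1366

Since p-value > α = 0.1, we fail to reject H₀.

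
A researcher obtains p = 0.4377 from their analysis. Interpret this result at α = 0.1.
Since p = 0.4377 > α = 0.1, fail to reject H₀.
There is insufficient evidence to reject the null hypothesis; the result is not statistically significant at the 0.1 level.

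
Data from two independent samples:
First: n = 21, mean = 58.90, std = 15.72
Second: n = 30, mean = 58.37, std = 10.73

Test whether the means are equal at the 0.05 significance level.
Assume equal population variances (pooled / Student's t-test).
Student's two-sample t-test (equal variances):
H₀: μ₁ = μ₂
H₁: μ₁ ≠ μ₂
df = n₁ + n₂ - 2 = 49
Pooled variance s_p² = [(n₁-1)s₁² + (n₂-1)s₂²] / (n₁ + n₂ - 2) = [(20)(15.72²) + (29)(10.73²)] / 49 = 169.0045
SE = √(s_p²(1/n₁ + 1/n₂)) = √(169.0045 × (1/21 + 1/30)) = 3.6988
t = (x̄₁ - x̄₂) / SE = (58.90 - 58.37) / 3.6988 = 0.53 / 3.6988 = 0.143
p-value = 0.8866

Since p-value > α = 0.05, we fail to reject H₀.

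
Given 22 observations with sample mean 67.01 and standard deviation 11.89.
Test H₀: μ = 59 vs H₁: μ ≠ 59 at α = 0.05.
One-sample t-test:
H₀: μ = 59
H₁: μ ≠ 59
df = n - 1 = 21
t = (x̄ - μ₀) / (s/√n) = (67.01 - 59) / (11.89/√22) = 3.160
p-value = 0.0047

Since p-value < α = 0.05, we reject H₀.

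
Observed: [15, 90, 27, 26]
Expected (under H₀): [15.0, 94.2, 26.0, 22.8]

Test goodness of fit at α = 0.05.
Chi-square goodness of fit test:
H₀: observed counts match expected distribution
H₁: observed counts differ from expected distribution
df = k - 1 = 3
χ² = Σ(O - E)²/E
   = (15 - 15.0)²/15.0 + (90 - 94.2)²/94.2 + (27 - 26.0)²/26.0 + (26 - 22.8)²/22.8
   = 0.000 + 0.187 + 0.038 + 0.449
   = 0.67
p-value = 0.8791

Since p-value > α = 0.05, we fail to reject H₀.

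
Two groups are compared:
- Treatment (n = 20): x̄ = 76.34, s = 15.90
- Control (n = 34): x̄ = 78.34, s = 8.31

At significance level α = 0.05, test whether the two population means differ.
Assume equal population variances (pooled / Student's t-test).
Student's two-sample t-test (equal variances):
H₀: μ₁ = μ₂
H₁: μ₁ ≠ μ₂
df = n₁ + n₂ - 2 = 52
Pooled variance s_p² = [(n₁-1)s₁² + (n₂-1)s₂²] / (n₁ + n₂ - 2) = [(19)(15.90²) + (33)(8.31²)] / 52 = 136.1969
SE = √(s_p²(1/n₁ + 1/n₂)) = √(136.1969 × (1/20 + 1/34)) = 3.2887
t = (x̄₁ - x̄₂) / SE = (76.34 - 78.34) / 3.2887 = -2.00 / 3.2887 = -0.608
p-value = 0.5457

Since p-value > α = 0.05, we fail to reject H₀.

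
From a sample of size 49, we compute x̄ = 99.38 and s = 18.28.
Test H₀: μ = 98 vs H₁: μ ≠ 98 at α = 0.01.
One-sample t-test:
H₀: μ = 98
H₁: μ ≠ 98
df = n - 1 = 48
t = (x̄ - μ₀) / (s/√n) = (99.38 - 98) / (18.28/√49) = 0.528
p-value = 0.5996

Since p-value > α = 0.01, we fail to reject H₀.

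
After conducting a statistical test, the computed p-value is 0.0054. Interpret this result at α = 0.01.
Since p = 0.0054 < α = 0.01, reject H₀.
There is sufficient evidence to reject the null hypothesis; the result is statistically significant at the 0.01 level.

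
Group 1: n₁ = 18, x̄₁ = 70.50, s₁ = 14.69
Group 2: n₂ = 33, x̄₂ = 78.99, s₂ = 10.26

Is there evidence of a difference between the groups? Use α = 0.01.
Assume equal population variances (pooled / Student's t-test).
Student's two-sample t-test (equal variances):
H₀: μ₁ = μ₂
H₁: μ₁ ≠ μ₂
df = n₁ + n₂ - 2 = 49
Pooled variance s_p² = [(n₁-1)s₁² + (n₂-1)s₂²] / (n₁ + n₂ - 2) = [(17)(14.69²) + (32)(10.26²)] / 49 = 143.6142
SE = √(s_p²(1/n₁ + 1/n₂)) = √(143.6142 × (1/18 + 1/33)) = 3.5115
t = (x̄₁ - x̄₂) / SE = (70.50 - 78.99) / 3.5115 = -8.49 / 3.5115 = -2.418
p-value = 0.0194

Since p-value > α = 0.01, we fail to reject H₀.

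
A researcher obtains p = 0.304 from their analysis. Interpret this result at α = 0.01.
Since p = 0.304 > α = 0.01, fail to reject H₀.
There is insufficient evidence to reject the null hypothesis; the result is not statistically significant at the 0.01 level.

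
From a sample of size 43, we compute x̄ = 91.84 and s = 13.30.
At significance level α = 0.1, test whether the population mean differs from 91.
One-sample t-test:
H₀: μ = 91
H₁: μ ≠ 91
df = n - 1 = 42
t = (x̄ - μ₀) / (s/√n) = (91.84 - 91) / (13.30/√43) = 0.414
p-value = 0.6809

Since p-value > α = 0.1, we fail to reject H₀.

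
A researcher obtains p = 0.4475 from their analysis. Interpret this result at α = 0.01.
Since p = 0.4475 > α = 0.01, fail to reject H₀.
There is insufficient evidence to reject the null hypothesis; the result is not statistically significant at the 0.01 level.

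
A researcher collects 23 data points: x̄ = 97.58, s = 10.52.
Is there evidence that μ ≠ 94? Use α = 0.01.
One-sample t-test:
H₀: μ = 94
H₁: μ ≠ 94
df = n - 1 = 22
t = (x̄ - μ₀) / (s/√n) = (97.58 - 94) / (10.52/√23) = 1.632
p-value = 0.1169

Since p-value > α = 0.01, we fail to reject H₀.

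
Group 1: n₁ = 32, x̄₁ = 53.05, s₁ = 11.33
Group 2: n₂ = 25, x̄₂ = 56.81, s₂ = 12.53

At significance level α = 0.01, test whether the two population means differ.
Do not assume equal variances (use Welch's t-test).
Welch's two-sample t-test:
H₀: μ₁ = μ₂
H₁: μ₁ ≠ μ₂
s₁²/n₁ = 11.33²/32 = 4.0115,  s₂²/n₂ = 12.53²/25 = 6.2800
SE = √(s₁²/n₁ + s₂²/n₂) = √(4.0115 + 6.2800) = 3.2080
df (Welch-Satterthwaite) = (s₁²/n₁ + s₂²/n₂)² / [(s₁²/n₁)²/(n₁-1) + (s₂²/n₂)²/(n₂-1)] ≈ 48.98
t = (x̄₁ - x̄₂) / SE = (53.05 - 56.81) / 3.2080 = -3.76 / 3.2080 = -1.172
p-value = 0.2468

Since p-value > α = 0.01, we fail to reject H₀.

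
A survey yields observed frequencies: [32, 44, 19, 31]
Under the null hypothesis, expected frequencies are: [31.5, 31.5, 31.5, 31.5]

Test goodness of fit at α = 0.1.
Chi-square goodness of fit test:
H₀: observed counts match expected distribution
H₁: observed counts differ from expected distribution
df = k - 1 = 3
χ² = Σ(O - E)²/E
   = (32 - 31.5)²/31.5 + (44 - 31.5)²/31.5 + (19 - 31.5)²/31.5 + (31 - 31.5)²/31.5
   = 0.008 + 4.960 + 4.960 + 0.008
   = 9.94
p-value = 0.0191

Since p-value < α = 0.1, we reject H₀.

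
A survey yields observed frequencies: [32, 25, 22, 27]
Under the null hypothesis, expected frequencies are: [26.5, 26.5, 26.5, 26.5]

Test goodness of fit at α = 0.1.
Chi-square goodness of fit test:
H₀: observed counts match expected distribution
H₁: observed counts differ from expected distribution
df = k - 1 = 3
χ² = Σ(O - E)²/E
   = (32 - 26.5)²/26.5 + (25 - 26.5)²/26.5 + (22 - 26.5)²/26.5 + (27 - 26.5)²/26.5
   = 1.142 + 0.085 + 0.764 + 0.009
   = 2.00
p-value = 0.5724

Since p-value > α = 0.1, we fail to reject H₀.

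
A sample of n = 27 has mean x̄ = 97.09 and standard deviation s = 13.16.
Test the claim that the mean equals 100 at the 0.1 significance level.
One-sample t-test:
H₀: μ = 100
H₁: μ ≠ 100
df = n - 1 = 26
t = (x̄ - μ₀) / (s/√n) = (97.09 - 100) / (13.16/√27) = -1.149
p-value = 0.2610

Since p-value > α = 0.1, we fail to reject H₀.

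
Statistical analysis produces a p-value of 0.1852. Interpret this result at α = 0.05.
Since p = 0.1852 > α = 0.05, fail to reject H₀.
There is insufficient evidence to reject the null hypothesis; the result is not statistically significant at the 0.05 level.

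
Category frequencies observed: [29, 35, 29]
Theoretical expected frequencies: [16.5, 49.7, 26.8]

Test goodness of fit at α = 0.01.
Chi-square goodness of fit test:
H₀: observed counts match expected distribution
H₁: observed counts differ from expected distribution
df = k - 1 = 2
χ² = Σ(O - E)²/E
   = (29 - 16.5)²/16.5 + (35 - 49.7)²/49.7 + (29 - 26.8)²/26.8
   = 9.470 + 4.348 + 0.181
   = 14.00
p-value = 0.0009

Since p-value < α = 0.01, we reject H₀.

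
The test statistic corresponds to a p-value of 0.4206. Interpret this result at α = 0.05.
Since p = 0.4206 > α = 0.05, fail to reject H₀.
There is insufficient evidence to reject the null hypothesis; the result is not statistically significant at the 0.05 level.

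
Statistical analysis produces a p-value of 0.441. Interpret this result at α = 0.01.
Since p = 0.441 > α = 0.01, fail to reject H₀.
There is insufficient evidence to reject the null hypothesis; the result is not statistically significant at the 0.01 level.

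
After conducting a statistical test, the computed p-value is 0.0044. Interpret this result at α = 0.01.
Since p = 0.0044 < α = 0.01, reject H₀.
There is sufficient evidence to reject the null hypothesis; the result is statistically significant at the 0.01 level.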